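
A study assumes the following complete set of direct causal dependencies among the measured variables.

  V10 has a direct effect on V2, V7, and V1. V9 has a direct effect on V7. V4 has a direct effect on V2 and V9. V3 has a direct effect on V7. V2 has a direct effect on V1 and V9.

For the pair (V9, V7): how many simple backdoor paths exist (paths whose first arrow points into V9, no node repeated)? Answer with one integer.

4

A backdoor path from V9 to V7 is any simple undirected path whose first edge points into V9 (i.e. leaves V9 via a parent).
Parents of V9: {V2, V4}.
Enumerating:
  P1: V9 <- V4 -> V2 <- V10 -> V7
  P2: V9 <- V4 -> V2 -> V1 <- V10 -> V7
  P3: V9 <- V2 <- V10 -> V7
  P4: V9 <- V2 -> V1 <- V10 -> V7
That exhausts the simple backdoor paths. Count: 4.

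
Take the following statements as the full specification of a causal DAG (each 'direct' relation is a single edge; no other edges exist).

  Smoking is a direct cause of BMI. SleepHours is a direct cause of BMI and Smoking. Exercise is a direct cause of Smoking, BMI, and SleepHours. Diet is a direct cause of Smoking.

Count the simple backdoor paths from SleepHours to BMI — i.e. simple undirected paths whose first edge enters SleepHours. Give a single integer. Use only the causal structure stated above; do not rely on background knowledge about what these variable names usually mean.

2

A backdoor path from SleepHours to BMI is any simple undirected path whose first edge points into SleepHours (i.e. leaves SleepHours via a parent).
Parents of SleepHours: {Exercise}.
Enumerating:
  P1: SleepHours <- Exercise -> Smoking -> BMI
  P2: SleepHours <- Exercise -> BMI
That exhausts the simple backdoor paths. Count: 2.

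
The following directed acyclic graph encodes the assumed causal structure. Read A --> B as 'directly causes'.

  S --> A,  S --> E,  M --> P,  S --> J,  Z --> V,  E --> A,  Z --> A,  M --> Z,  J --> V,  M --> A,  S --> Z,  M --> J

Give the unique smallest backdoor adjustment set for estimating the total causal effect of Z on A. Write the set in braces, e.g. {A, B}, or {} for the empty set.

Variables eligible for adjustment (non-descendants of Z, excluding Z and A): {E, J, M, P, S}.
Backdoor paths from Z to A:
  P1: Z <- M -> A
  P2: Z <- M -> J <- S -> E -> A
  P3: Z <- M -> J <- S -> A
  P4: Z <- S -> E -> A
  P5: Z <- S -> A
  P6: Z <- S -> J <- M -> A
The empty set is not sufficient: P1 (Z <- M -> A) has no collider blocking it and no conditioned non-collider, so it is open.
Try {M, S}:
  P1: blocked at fork node M ∈ conditioning set.
  P2: blocked at fork node M ∈ conditioning set.
  P3: blocked at fork node M ∈ conditioning set.
  P4: blocked at fork node S ∈ conditioning set.
  P5: blocked at fork node S ∈ conditioning set.
  P6: blocked at fork node S ∈ conditioning set.
{M, S} contains no descendant of Z and blocks every backdoor path.
Every element of {M, S} is needed (dropping M leaves P1 open; dropping S leaves P4 open), so no proper subset is valid.
Among all size-2 subsets of the eligible variables, only {M, S} blocks every backdoor path, so it is the unique smallest valid adjustment set.

{M, S}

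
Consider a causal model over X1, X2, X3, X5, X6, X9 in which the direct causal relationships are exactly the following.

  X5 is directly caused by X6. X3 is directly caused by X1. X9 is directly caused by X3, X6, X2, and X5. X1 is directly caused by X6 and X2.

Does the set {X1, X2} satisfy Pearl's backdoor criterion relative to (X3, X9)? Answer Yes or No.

Yes

Backdoor paths from X3 to X9 (paths whose first edge points into X3):
  P1: X3 <- X1 <- X2 -> X9
  P2: X3 <- X1 <- X6 -> X5 -> X9
  P3: X3 <- X1 <- X6 -> X9
Condition 1 (no descendant of X3 in the set): holds — descendants of X3 are {X9}; none are in {X1, X2}.
Condition 2 (every backdoor path blocked by {X1, X2}):
  P1: blocked at chain node X1 ∈ conditioning set.
  P2: blocked at chain node X1 ∈ conditioning set.
  P3: blocked at chain node X1 ∈ conditioning set.
{X1, X2} satisfies the backdoor criterion.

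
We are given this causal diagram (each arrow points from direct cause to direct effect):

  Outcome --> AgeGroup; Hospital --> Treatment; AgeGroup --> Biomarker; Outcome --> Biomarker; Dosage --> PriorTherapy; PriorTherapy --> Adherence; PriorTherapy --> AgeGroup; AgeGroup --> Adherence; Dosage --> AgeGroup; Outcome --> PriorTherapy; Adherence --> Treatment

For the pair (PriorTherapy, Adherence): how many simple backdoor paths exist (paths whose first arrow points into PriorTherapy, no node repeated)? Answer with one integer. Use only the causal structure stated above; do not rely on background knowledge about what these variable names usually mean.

A backdoor path from PriorTherapy to Adherence is any simple undirected path whose first edge points into PriorTherapy (i.e. leaves PriorTherapy via a parent).
Parents of PriorTherapy: {Dosage, Outcome}.
Enumerating:
  P1: PriorTherapy <- Dosage -> AgeGroup -> Adherence
  P2: PriorTherapy <- Outcome -> AgeGroup -> Adherence
  P3: PriorTherapy <- Outcome -> Biomarker <- AgeGroup -> Adherence
That exhausts the simple backdoor paths. Count: 3.

3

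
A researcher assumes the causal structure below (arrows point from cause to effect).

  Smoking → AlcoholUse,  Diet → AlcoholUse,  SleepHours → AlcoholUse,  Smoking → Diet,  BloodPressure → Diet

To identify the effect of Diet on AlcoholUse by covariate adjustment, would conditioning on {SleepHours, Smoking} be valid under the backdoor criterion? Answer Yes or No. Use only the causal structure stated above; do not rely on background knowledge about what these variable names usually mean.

Backdoor paths from Diet to AlcoholUse (paths whose first edge points into Diet):
  P1: Diet <- Smoking -> AlcoholUse
Condition 1 (no descendant of Diet in the set): holds — descendants of Diet are {AlcoholUse}; none are in {SleepHours, Smoking}.
Condition 2 (every backdoor path blocked by {SleepHours, Smoking}):
  P1: blocked at fork node Smoking ∈ conditioning set.
{SleepHours, Smoking} satisfies the backdoor criterion.

Yes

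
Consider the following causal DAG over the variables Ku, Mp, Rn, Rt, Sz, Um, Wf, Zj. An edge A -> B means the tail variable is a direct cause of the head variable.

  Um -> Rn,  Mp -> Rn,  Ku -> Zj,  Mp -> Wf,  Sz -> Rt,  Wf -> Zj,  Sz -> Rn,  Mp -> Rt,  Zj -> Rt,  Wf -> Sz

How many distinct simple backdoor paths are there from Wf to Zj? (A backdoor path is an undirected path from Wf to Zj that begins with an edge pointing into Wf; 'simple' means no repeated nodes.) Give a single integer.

A backdoor path from Wf to Zj is any simple undirected path whose first edge points into Wf (i.e. leaves Wf via a parent).
Parents of Wf: {Mp}.
Enumerating:
  P1: Wf <- Mp -> Rn <- Sz -> Rt <- Zj
  P2: Wf <- Mp -> Rt <- Zj
That exhausts the simple backdoor paths. Count: 2.

2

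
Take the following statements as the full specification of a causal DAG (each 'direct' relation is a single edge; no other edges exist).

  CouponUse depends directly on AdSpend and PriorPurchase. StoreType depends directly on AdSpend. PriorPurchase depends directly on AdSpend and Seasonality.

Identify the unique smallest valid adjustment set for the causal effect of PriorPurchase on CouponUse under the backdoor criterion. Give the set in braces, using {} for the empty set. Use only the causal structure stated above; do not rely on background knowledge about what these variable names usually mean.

Variables eligible for adjustment (non-descendants of PriorPurchase, excluding PriorPurchase and CouponUse): {AdSpend, Seasonality, StoreType}.
Backdoor paths from PriorPurchase to CouponUse:
  P1: PriorPurchase <- AdSpend -> CouponUse
The empty set is not sufficient: P1 (PriorPurchase <- AdSpend -> CouponUse) has no collider blocking it and no conditioned non-collider, so it is open.
Try {AdSpend}:
  P1: blocked at fork node AdSpend ∈ conditioning set.
{AdSpend} contains no descendant of PriorPurchase and blocks every backdoor path.
No other singleton works — e.g. {Seasonality} leaves P1 open — so {AdSpend} is the unique smallest valid adjustment set.

{AdSpend}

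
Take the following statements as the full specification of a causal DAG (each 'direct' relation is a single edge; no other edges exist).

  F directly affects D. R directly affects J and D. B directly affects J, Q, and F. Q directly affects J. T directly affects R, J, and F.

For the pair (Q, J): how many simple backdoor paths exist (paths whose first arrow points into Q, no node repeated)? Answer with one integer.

5

A backdoor path from Q to J is any simple undirected path whose first edge points into Q (i.e. leaves Q via a parent).
Parents of Q: {B}.
Enumerating:
  P1: Q <- B -> F <- T -> R -> J
  P2: Q <- B -> F <- T -> J
  P3: Q <- B -> F -> D <- R <- T -> J
  P4: Q <- B -> F -> D <- R -> J
  P5: Q <- B -> J
That exhausts the simple backdoor paths. Count: 5.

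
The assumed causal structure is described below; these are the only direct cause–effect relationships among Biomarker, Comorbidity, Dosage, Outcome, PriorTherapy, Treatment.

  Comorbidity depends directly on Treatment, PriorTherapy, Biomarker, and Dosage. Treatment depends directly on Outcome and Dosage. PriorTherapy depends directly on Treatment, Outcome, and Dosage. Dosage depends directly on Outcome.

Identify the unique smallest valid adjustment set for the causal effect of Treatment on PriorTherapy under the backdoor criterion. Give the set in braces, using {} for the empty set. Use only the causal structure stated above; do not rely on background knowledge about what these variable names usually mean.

{Dosage, Outcome}

Variables eligible for adjustment (non-descendants of Treatment, excluding Treatment and PriorTherapy): {Biomarker, Dosage, Outcome}.
Backdoor paths from Treatment to PriorTherapy:
  P1: Treatment <- Outcome -> Dosage -> PriorTherapy
  P2: Treatment <- Outcome -> Dosage -> Comorbidity <- PriorTherapy
  P3: Treatment <- Outcome -> PriorTherapy
  P4: Treatment <- Dosage <- Outcome -> PriorTherapy
  P5: Treatment <- Dosage -> PriorTherapy
  P6: Treatment <- Dosage -> Comorbidity <- PriorTherapy
The empty set is not sufficient: P1 (Treatment <- Outcome -> Dosage -> PriorTherapy) has no collider blocking it and no conditioned non-collider, so it is open.
Try {Dosage, Outcome}:
  P1: blocked at fork node Outcome ∈ conditioning set.
  P2: blocked at fork node Outcome ∈ conditioning set.
  P3: blocked at fork node Outcome ∈ conditioning set.
  P4: blocked at chain node Dosage ∈ conditioning set.
  P5: blocked at fork node Dosage ∈ conditioning set.
  P6: blocked at fork node Dosage ∈ conditioning set.
{Dosage, Outcome} contains no descendant of Treatment and blocks every backdoor path.
Every element of {Dosage, Outcome} is needed (dropping Dosage leaves P5 open; dropping Outcome leaves P3 open), so no proper subset is valid.
Among all size-2 subsets of the eligible variables, only {Dosage, Outcome} blocks every backdoor path, so it is the unique smallest valid adjustment set.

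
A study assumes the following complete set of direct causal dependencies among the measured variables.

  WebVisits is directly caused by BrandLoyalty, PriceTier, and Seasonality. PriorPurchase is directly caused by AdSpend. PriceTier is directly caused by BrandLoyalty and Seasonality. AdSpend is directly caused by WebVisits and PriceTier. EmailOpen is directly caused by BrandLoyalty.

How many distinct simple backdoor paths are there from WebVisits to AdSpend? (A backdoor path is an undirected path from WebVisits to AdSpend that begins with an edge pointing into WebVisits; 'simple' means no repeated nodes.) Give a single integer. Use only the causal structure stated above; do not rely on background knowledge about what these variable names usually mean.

3

A backdoor path from WebVisits to AdSpend is any simple undirected path whose first edge points into WebVisits (i.e. leaves WebVisits via a parent).
Parents of WebVisits: {BrandLoyalty, PriceTier, Seasonality}.
Enumerating:
  P1: WebVisits <- BrandLoyalty -> PriceTier -> AdSpend
  P2: WebVisits <- Seasonality -> PriceTier -> AdSpend
  P3: WebVisits <- PriceTier -> AdSpend
That exhausts the simple backdoor paths. Count: 3.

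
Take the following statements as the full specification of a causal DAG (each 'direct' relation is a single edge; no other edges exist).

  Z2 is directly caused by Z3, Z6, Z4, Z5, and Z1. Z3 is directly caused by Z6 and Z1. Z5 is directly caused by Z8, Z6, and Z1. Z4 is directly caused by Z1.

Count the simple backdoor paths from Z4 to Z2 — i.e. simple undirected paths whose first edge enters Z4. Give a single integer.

7

A backdoor path from Z4 to Z2 is any simple undirected path whose first edge points into Z4 (i.e. leaves Z4 via a parent).
Parents of Z4: {Z1}.
Enumerating:
  P1: Z4 <- Z1 -> Z3 <- Z6 -> Z5 -> Z2
  P2: Z4 <- Z1 -> Z3 <- Z6 -> Z2
  P3: Z4 <- Z1 -> Z3 -> Z2
  P4: Z4 <- Z1 -> Z5 <- Z6 -> Z3 -> Z2
  P5: Z4 <- Z1 -> Z5 <- Z6 -> Z2
  P6: Z4 <- Z1 -> Z5 -> Z2
  P7: Z4 <- Z1 -> Z2
That exhausts the simple backdoor paths. Count: 7.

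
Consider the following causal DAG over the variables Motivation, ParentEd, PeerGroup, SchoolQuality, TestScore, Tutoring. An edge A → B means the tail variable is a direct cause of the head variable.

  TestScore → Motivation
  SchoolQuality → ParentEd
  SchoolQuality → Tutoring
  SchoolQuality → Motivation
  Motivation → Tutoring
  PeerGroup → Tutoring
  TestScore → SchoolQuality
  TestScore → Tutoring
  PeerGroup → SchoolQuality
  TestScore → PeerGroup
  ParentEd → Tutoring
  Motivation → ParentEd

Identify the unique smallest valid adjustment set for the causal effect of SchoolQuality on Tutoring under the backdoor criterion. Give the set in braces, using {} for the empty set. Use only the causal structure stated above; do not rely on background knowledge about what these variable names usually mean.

{PeerGroup, TestScore}

Variables eligible for adjustment (non-descendants of SchoolQuality, excluding SchoolQuality and Tutoring): {PeerGroup, TestScore}.
Backdoor paths from SchoolQuality to Tutoring:
  P1: SchoolQuality <- TestScore -> PeerGroup -> Tutoring
  P2: SchoolQuality <- TestScore -> Motivation -> ParentEd -> Tutoring
  P3: SchoolQuality <- TestScore -> Motivation -> Tutoring
  P4: SchoolQuality <- TestScore -> Tutoring
  P5: SchoolQuality <- PeerGroup <- TestScore -> Motivation -> ParentEd -> Tutoring
  P6: SchoolQuality <- PeerGroup <- TestScore -> Motivation -> Tutoring
  P7: SchoolQuality <- PeerGroup <- TestScore -> Tutoring
  P8: SchoolQuality <- PeerGroup -> Tutoring
The empty set is not sufficient: P1 (SchoolQuality <- TestScore -> PeerGroup -> Tutoring) has no collider blocking it and no conditioned non-collider, so it is open.
Try {PeerGroup, TestScore}:
  P1: blocked at fork node TestScore ∈ conditioning set.
  P2: blocked at fork node TestScore ∈ conditioning set.
  P3: blocked at fork node TestScore ∈ conditioning set.
  P4: blocked at fork node TestScore ∈ conditioning set.
  P5: blocked at chain node PeerGroup ∈ conditioning set.
  P6: blocked at chain node PeerGroup ∈ conditioning set.
  P7: blocked at chain node PeerGroup ∈ conditioning set.
  P8: blocked at fork node PeerGroup ∈ conditioning set.
{PeerGroup, TestScore} contains no descendant of SchoolQuality and blocks every backdoor path.
Every element of {PeerGroup, TestScore} is needed (dropping PeerGroup leaves P8 open; dropping TestScore leaves P2 open), so no proper subset is valid.
Among all size-2 subsets of the eligible variables, only {PeerGroup, TestScore} blocks every backdoor path, so it is the unique smallest valid adjustment set.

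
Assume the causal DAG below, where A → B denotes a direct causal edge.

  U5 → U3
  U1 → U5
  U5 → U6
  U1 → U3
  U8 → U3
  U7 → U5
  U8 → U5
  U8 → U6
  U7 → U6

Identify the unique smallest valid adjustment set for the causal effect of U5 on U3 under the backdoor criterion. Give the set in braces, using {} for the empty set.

{U1, U8}

Variables eligible for adjustment (non-descendants of U5, excluding U5 and U3): {U1, U7, U8}.
Backdoor paths from U5 to U3:
  P1: U5 <- U1 -> U3
  P2: U5 <- U7 -> U6 <- U8 -> U3
  P3: U5 <- U8 -> U3
The empty set is not sufficient: P1 (U5 <- U1 -> U3) has no collider blocking it and no conditioned non-collider, so it is open.
Try {U1, U8}:
  P1: blocked at fork node U1 ∈ conditioning set.
  P2: blocked at collider U6 (neither it nor any descendant is in the conditioning set).
  P3: blocked at fork node U8 ∈ conditioning set.
{U1, U8} contains no descendant of U5 and blocks every backdoor path.
Every element of {U1, U8} is needed (dropping U1 leaves P1 open; dropping U8 leaves P3 open), so no proper subset is valid.
Among all size-2 subsets of the eligible variables, only {U1, U8} blocks every backdoor path, so it is the unique smallest valid adjustment set.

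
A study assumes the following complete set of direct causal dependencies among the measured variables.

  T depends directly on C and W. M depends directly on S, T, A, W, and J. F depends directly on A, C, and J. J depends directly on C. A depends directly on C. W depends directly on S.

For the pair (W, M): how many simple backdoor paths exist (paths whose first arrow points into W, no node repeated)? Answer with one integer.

1

A backdoor path from W to M is any simple undirected path whose first edge points into W (i.e. leaves W via a parent).
Parents of W: {S}.
Enumerating:
  P1: W <- S -> M
That exhausts the simple backdoor paths. Count: 1.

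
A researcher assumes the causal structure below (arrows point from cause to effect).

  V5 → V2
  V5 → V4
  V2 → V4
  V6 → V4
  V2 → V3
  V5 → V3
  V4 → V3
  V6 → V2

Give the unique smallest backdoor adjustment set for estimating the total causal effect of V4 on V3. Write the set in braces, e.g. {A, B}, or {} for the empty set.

Variables eligible for adjustment (non-descendants of V4, excluding V4 and V3): {V2, V5, V6}.
Backdoor paths from V4 to V3:
  P1: V4 <- V5 -> V2 -> V3
  P2: V4 <- V5 -> V3
  P3: V4 <- V6 -> V2 <- V5 -> V3
  P4: V4 <- V6 -> V2 -> V3
  P5: V4 <- V2 <- V5 -> V3
  P6: V4 <- V2 -> V3
The empty set is not sufficient: P1 (V4 <- V5 -> V2 -> V3) has no collider blocking it and no conditioned non-collider, so it is open.
Try {V2, V5}:
  P1: blocked at fork node V5 ∈ conditioning set.
  P2: blocked at fork node V5 ∈ conditioning set.
  P3: blocked at fork node V5 ∈ conditioning set.
  P4: blocked at chain node V2 ∈ conditioning set.
  P5: blocked at chain node V2 ∈ conditioning set.
  P6: blocked at fork node V2 ∈ conditioning set.
{V2, V5} contains no descendant of V4 and blocks every backdoor path.
Every element of {V2, V5} is needed (dropping V2 leaves P4 open; dropping V5 leaves P2 open), so no proper subset is valid.
Among all size-2 subsets of the eligible variables, only {V2, V5} blocks every backdoor path, so it is the unique smallest valid adjustment set.

{V2, V5}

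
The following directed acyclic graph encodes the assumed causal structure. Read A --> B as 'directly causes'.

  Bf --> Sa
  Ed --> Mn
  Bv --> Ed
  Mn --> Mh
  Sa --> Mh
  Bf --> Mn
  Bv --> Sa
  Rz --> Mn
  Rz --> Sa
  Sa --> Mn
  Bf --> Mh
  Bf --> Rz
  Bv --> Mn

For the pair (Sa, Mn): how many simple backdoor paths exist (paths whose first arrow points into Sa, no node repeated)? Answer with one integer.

8

A backdoor path from Sa to Mn is any simple undirected path whose first edge points into Sa (i.e. leaves Sa via a parent).
Parents of Sa: {Bf, Bv, Rz}.
Enumerating:
  P1: Sa <- Bf -> Rz -> Mn
  P2: Sa <- Bf -> Mn
  P3: Sa <- Bf -> Mh <- Mn
  P4: Sa <- Bv -> Ed -> Mn
  P5: Sa <- Bv -> Mn
  P6: Sa <- Rz <- Bf -> Mn
  P7: Sa <- Rz <- Bf -> Mh <- Mn
  P8: Sa <- Rz -> Mn
That exhausts the simple backdoor paths. Count: 8.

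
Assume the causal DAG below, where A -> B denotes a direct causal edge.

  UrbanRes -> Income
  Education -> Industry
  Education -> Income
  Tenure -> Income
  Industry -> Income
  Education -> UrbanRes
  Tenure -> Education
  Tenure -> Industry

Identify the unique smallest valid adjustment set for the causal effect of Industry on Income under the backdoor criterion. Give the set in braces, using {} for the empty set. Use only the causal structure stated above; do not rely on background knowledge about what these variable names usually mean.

Variables eligible for adjustment (non-descendants of Industry, excluding Industry and Income): {Education, Tenure, UrbanRes}.
Backdoor paths from Industry to Income:
  P1: Industry <- Tenure -> Education -> UrbanRes -> Income
  P2: Industry <- Tenure -> Education -> Income
  P3: Industry <- Tenure -> Income
  P4: Industry <- Education <- Tenure -> Income
  P5: Industry <- Education -> UrbanRes -> Income
  P6: Industry <- Education -> Income
The empty set is not sufficient: P1 (Industry <- Tenure -> Education -> UrbanRes -> Income) has no collider blocking it and no conditioned non-collider, so it is open.
Try {Education, Tenure}:
  P1: blocked at fork node Tenure ∈ conditioning set.
  P2: blocked at fork node Tenure ∈ conditioning set.
  P3: blocked at fork node Tenure ∈ conditioning set.
  P4: blocked at chain node Education ∈ conditioning set.
  P5: blocked at fork node Education ∈ conditioning set.
  P6: blocked at fork node Education ∈ conditioning set.
{Education, Tenure} contains no descendant of Industry and blocks every backdoor path.
Every element of {Education, Tenure} is needed (dropping Education leaves P5 open; dropping Tenure leaves P3 open), so no proper subset is valid.
Among all size-2 subsets of the eligible variables, only {Education, Tenure} blocks every backdoor path, so it is the unique smallest valid adjustment set.

{Education, Tenure}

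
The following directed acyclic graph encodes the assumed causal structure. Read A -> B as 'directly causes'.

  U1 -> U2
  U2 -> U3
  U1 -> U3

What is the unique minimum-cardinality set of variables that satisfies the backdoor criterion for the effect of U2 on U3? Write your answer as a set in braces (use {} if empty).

Variables eligible for adjustment (non-descendants of U2, excluding U2 and U3): {U1}.
Backdoor paths from U2 to U3:
  P1: U2 <- U1 -> U3
The empty set is not sufficient: P1 (U2 <- U1 -> U3) has no collider blocking it and no conditioned non-collider, so it is open.
Try {U1}:
  P1: blocked at fork node U1 ∈ conditioning set.
{U1} contains no descendant of U2 and blocks every backdoor path.
{U1} is the unique smallest valid adjustment set.

{U1}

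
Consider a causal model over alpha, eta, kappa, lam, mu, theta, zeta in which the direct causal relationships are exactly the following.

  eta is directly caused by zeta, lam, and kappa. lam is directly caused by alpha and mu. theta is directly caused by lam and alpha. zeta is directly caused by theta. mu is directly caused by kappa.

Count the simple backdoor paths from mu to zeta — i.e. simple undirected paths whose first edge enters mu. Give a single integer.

A backdoor path from mu to zeta is any simple undirected path whose first edge points into mu (i.e. leaves mu via a parent).
Parents of mu: {kappa}.
Enumerating:
  P1: mu <- kappa -> eta <- lam <- alpha -> theta -> zeta
  P2: mu <- kappa -> eta <- lam -> theta -> zeta
  P3: mu <- kappa -> eta <- zeta
That exhausts the simple backdoor paths. Count: 3.

3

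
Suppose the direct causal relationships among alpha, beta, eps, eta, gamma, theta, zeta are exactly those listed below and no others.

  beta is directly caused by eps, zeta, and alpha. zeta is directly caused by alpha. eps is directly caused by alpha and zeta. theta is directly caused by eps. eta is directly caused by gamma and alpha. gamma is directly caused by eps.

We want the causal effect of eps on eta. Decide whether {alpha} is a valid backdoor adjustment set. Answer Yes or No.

Yes

Backdoor paths from eps to eta (paths whose first edge points into eps):
  P1: eps <- alpha -> eta
  P2: eps <- zeta <- alpha -> eta
  P3: eps <- zeta -> beta <- alpha -> eta
Condition 1 (no descendant of eps in the set): holds — descendants of eps are {beta, eta, gamma, theta}; none are in {alpha}.
Condition 2 (every backdoor path blocked by {alpha}):
  P1: blocked at fork node alpha ∈ conditioning set.
  P2: blocked at fork node alpha ∈ conditioning set.
  P3: blocked at collider beta (neither it nor any descendant is in the conditioning set).
{alpha} satisfies the backdoor criterion.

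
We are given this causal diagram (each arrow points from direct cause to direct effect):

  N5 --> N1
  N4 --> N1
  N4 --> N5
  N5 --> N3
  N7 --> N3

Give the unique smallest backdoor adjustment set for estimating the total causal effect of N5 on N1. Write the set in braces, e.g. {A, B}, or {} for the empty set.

Variables eligible for adjustment (non-descendants of N5, excluding N5 and N1): {N4, N7}.
Backdoor paths from N5 to N1:
  P1: N5 <- N4 -> N1
The empty set is not sufficient: P1 (N5 <- N4 -> N1) has no collider blocking it and no conditioned non-collider, so it is open.
Try {N4}:
  P1: blocked at fork node N4 ∈ conditioning set.
{N4} contains no descendant of N5 and blocks every backdoor path.
No other singleton works — e.g. {N7} leaves P1 open — so {N4} is the unique smallest valid adjustment set.

{N4}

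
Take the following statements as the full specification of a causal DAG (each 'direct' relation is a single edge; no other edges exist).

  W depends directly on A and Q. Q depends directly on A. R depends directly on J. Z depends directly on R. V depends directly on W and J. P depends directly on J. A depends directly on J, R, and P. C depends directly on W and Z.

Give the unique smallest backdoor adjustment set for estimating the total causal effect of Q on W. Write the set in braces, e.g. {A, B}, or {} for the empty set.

Variables eligible for adjustment (non-descendants of Q, excluding Q and W): {A, J, P, R, Z}.
Backdoor paths from Q to W:
  P1: Q <- A <- J -> R -> Z -> C <- W
  P2: Q <- A <- J -> V <- W
  P3: Q <- A <- R <- J -> V <- W
  P4: Q <- A <- R -> Z -> C <- W
  P5: Q <- A <- P <- J -> R -> Z -> C <- W
  P6: Q <- A <- P <- J -> V <- W
  P7: Q <- A -> W
The empty set is not sufficient: P7 (Q <- A -> W) has no collider blocking it and no conditioned non-collider, so it is open.
Try {A}:
  P1: blocked at chain node A ∈ conditioning set.
  P2: blocked at chain node A ∈ conditioning set.
  P3: blocked at chain node A ∈ conditioning set.
  P4: blocked at chain node A ∈ conditioning set.
  P5: blocked at chain node A ∈ conditioning set.
  P6: blocked at chain node A ∈ conditioning set.
  P7: blocked at fork node A ∈ conditioning set.
{A} contains no descendant of Q and blocks every backdoor path.
No other singleton works — e.g. {J} leaves P7 open — so {A} is the unique smallest valid adjustment set.

{A}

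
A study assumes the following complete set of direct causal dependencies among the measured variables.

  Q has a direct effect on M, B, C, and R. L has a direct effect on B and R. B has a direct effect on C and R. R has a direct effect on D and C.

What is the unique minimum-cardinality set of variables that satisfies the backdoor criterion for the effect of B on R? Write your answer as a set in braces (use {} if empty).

{L, Q}

Variables eligible for adjustment (non-descendants of B, excluding B and R): {L, M, Q}.
Backdoor paths from B to R:
  P1: B <- Q -> R
  P2: B <- Q -> C <- R
  P3: B <- L -> R
The empty set is not sufficient: P1 (B <- Q -> R) has no collider blocking it and no conditioned non-collider, so it is open.
Try {L, Q}:
  P1: blocked at fork node Q ∈ conditioning set.
  P2: blocked at fork node Q ∈ conditioning set.
  P3: blocked at fork node L ∈ conditioning set.
{L, Q} contains no descendant of B and blocks every backdoor path.
Every element of {L, Q} is needed (dropping L leaves P3 open; dropping Q leaves P1 open), so no proper subset is valid.
Among all size-2 subsets of the eligible variables, only {L, Q} blocks every backdoor path, so it is the unique smallest valid adjustment set.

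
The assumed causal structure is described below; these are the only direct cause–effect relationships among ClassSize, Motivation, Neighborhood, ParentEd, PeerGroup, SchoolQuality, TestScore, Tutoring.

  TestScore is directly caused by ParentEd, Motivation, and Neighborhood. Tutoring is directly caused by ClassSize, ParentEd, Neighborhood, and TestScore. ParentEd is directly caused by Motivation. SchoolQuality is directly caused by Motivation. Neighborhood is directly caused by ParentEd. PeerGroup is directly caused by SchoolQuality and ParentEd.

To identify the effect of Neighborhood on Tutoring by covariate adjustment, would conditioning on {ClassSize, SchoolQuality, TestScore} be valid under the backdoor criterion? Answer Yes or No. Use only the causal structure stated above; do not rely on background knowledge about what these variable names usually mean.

No

Backdoor paths from Neighborhood to Tutoring (paths whose first edge points into Neighborhood):
  P1: Neighborhood <- ParentEd <- Motivation -> TestScore -> Tutoring
  P2: Neighborhood <- ParentEd -> TestScore -> Tutoring
  P3: Neighborhood <- ParentEd -> Tutoring
  P4: Neighborhood <- ParentEd -> PeerGroup <- SchoolQuality <- Motivation -> TestScore -> Tutoring
Condition 1 (no descendant of Neighborhood in the set): FAILS — TestScore is a descendant of Neighborhood.
Condition 2 (every backdoor path blocked by {ClassSize, SchoolQuality, TestScore}):
  P1: blocked at chain node TestScore ∈ conditioning set.
  P2: blocked at chain node TestScore ∈ conditioning set.
  P3: open — no interior node is in the conditioning set.
  P4: blocked at collider PeerGroup (neither it nor any descendant is in the conditioning set).
{ClassSize, SchoolQuality, TestScore} does not satisfy the backdoor criterion.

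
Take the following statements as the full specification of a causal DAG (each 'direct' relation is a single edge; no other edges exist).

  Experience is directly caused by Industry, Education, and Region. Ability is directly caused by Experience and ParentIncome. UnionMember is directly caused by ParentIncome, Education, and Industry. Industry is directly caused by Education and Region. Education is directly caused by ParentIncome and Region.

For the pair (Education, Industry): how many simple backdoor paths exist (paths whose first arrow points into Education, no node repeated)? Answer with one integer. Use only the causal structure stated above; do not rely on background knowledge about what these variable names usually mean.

6

A backdoor path from Education to Industry is any simple undirected path whose first edge points into Education (i.e. leaves Education via a parent).
Parents of Education: {ParentIncome, Region}.
Enumerating:
  P1: Education <- Region -> Industry
  P2: Education <- Region -> Experience <- Industry
  P3: Education <- Region -> Experience -> Ability <- ParentIncome -> UnionMember <- Industry
  P4: Education <- ParentIncome -> Ability <- Experience <- Region -> Industry
  P5: Education <- ParentIncome -> Ability <- Experience <- Industry
  P6: Education <- ParentIncome -> UnionMember <- Industry
That exhausts the simple backdoor paths. Count: 6.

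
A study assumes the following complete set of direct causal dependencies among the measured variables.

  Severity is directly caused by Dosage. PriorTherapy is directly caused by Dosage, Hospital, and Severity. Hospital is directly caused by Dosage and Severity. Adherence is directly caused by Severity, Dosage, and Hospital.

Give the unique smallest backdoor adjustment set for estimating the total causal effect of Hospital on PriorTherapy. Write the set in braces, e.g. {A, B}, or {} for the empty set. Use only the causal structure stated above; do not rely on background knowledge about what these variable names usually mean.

Variables eligible for adjustment (non-descendants of Hospital, excluding Hospital and PriorTherapy): {Dosage, Severity}.
Backdoor paths from Hospital to PriorTherapy:
  P1: Hospital <- Dosage -> Severity -> PriorTherapy
  P2: Hospital <- Dosage -> Adherence <- Severity -> PriorTherapy
  P3: Hospital <- Dosage -> PriorTherapy
  P4: Hospital <- Severity <- Dosage -> PriorTherapy
  P5: Hospital <- Severity -> Adherence <- Dosage -> PriorTherapy
  P6: Hospital <- Severity -> PriorTherapy
The empty set is not sufficient: P1 (Hospital <- Dosage -> Severity -> PriorTherapy) has no collider blocking it and no conditioned non-collider, so it is open.
Try {Dosage, Severity}:
  P1: blocked at fork node Dosage ∈ conditioning set.
  P2: blocked at fork node Dosage ∈ conditioning set.
  P3: blocked at fork node Dosage ∈ conditioning set.
  P4: blocked at chain node Severity ∈ conditioning set.
  P5: blocked at fork node Severity ∈ conditioning set.
  P6: blocked at fork node Severity ∈ conditioning set.
{Dosage, Severity} contains no descendant of Hospital and blocks every backdoor path.
Every element of {Dosage, Severity} is needed (dropping Dosage leaves P3 open; dropping Severity leaves P6 open), so no proper subset is valid.
Among all size-2 subsets of the eligible variables, only {Dosage, Severity} blocks every backdoor path, so it is the unique smallest valid adjustment set.

{Dosage, Severity}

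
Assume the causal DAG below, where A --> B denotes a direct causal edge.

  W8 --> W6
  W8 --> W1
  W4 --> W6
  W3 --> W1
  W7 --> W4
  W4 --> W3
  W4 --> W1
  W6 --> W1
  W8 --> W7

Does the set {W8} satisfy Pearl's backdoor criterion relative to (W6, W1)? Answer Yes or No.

No

Backdoor paths from W6 to W1 (paths whose first edge points into W6):
  P1: W6 <- W8 -> W7 -> W4 -> W3 -> W1
  P2: W6 <- W8 -> W7 -> W4 -> W1
  P3: W6 <- W8 -> W1
  P4: W6 <- W4 <- W7 <- W8 -> W1
  P5: W6 <- W4 -> W3 -> W1
  P6: W6 <- W4 -> W1
Condition 1 (no descendant of W6 in the set): holds — descendants of W6 are {W1}; none are in {W8}.
Condition 2 (every backdoor path blocked by {W8}):
  P1: blocked at fork node W8 ∈ conditioning set.
  P2: blocked at fork node W8 ∈ conditioning set.
  P3: blocked at fork node W8 ∈ conditioning set.
  P4: blocked at fork node W8 ∈ conditioning set.
  P5: open — no interior node is in the conditioning set.
  P6: open — no interior node is in the conditioning set.
{W8} does not satisfy the backdoor criterion.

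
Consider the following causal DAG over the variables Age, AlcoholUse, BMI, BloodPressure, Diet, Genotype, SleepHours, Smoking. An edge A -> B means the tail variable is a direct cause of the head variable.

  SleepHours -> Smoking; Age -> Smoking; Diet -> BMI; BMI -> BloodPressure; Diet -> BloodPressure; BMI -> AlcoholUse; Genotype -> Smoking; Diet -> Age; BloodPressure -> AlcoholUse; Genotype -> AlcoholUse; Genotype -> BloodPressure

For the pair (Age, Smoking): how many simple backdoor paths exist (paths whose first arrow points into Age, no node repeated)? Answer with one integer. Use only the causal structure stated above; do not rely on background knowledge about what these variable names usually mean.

7

A backdoor path from Age to Smoking is any simple undirected path whose first edge points into Age (i.e. leaves Age via a parent).
Parents of Age: {Diet}.
Enumerating:
  P1: Age <- Diet -> BMI -> BloodPressure <- Genotype -> Smoking
  P2: Age <- Diet -> BMI -> BloodPressure -> AlcoholUse <- Genotype -> Smoking
  P3: Age <- Diet -> BMI -> AlcoholUse <- Genotype -> Smoking
  P4: Age <- Diet -> BMI -> AlcoholUse <- BloodPressure <- Genotype -> Smoking
  P5: Age <- Diet -> BloodPressure <- Genotype -> Smoking
  P6: Age <- Diet -> BloodPressure <- BMI -> AlcoholUse <- Genotype -> Smoking
  P7: Age <- Diet -> BloodPressure -> AlcoholUse <- Genotype -> Smoking
That exhausts the simple backdoor paths. Count: 7.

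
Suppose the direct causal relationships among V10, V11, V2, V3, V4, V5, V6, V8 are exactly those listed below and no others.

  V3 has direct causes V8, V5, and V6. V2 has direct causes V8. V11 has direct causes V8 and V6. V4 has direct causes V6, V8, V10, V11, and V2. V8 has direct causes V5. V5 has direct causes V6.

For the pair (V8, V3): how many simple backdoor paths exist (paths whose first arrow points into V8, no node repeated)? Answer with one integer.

A backdoor path from V8 to V3 is any simple undirected path whose first edge points into V8 (i.e. leaves V8 via a parent).
Parents of V8: {V5}.
Enumerating:
  P1: V8 <- V5 <- V6 -> V3
  P2: V8 <- V5 -> V3
That exhausts the simple backdoor paths. Count: 2.

2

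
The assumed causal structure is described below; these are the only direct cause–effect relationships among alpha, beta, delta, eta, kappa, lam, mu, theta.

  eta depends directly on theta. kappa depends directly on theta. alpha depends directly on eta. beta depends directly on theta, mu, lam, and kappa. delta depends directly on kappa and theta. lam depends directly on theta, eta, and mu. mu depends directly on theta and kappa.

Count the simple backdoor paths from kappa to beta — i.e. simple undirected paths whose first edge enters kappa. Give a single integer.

A backdoor path from kappa to beta is any simple undirected path whose first edge points into kappa (i.e. leaves kappa via a parent).
Parents of kappa: {theta}.
Enumerating:
  P1: kappa <- theta -> eta -> lam <- mu -> beta
  P2: kappa <- theta -> eta -> lam -> beta
  P3: kappa <- theta -> mu -> lam -> beta
  P4: kappa <- theta -> mu -> beta
  P5: kappa <- theta -> lam <- mu -> beta
  P6: kappa <- theta -> lam -> beta
  P7: kappa <- theta -> beta
That exhausts the simple backdoor paths. Count: 7.

7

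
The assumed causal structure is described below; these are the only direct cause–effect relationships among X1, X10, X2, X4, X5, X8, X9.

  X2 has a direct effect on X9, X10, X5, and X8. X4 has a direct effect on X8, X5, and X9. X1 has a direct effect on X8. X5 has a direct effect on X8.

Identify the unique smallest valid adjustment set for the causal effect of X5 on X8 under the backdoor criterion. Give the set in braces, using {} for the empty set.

{X2, X4}

Variables eligible for adjustment (non-descendants of X5, excluding X5 and X8): {X1, X10, X2, X4, X9}.
Backdoor paths from X5 to X8:
  P1: X5 <- X2 -> X8
  P2: X5 <- X2 -> X9 <- X4 -> X8
  P3: X5 <- X4 -> X8
  P4: X5 <- X4 -> X9 <- X2 -> X8
The empty set is not sufficient: P1 (X5 <- X2 -> X8) has no collider blocking it and no conditioned non-collider, so it is open.
Try {X2, X4}:
  P1: blocked at fork node X2 ∈ conditioning set.
  P2: blocked at fork node X2 ∈ conditioning set.
  P3: blocked at fork node X4 ∈ conditioning set.
  P4: blocked at fork node X4 ∈ conditioning set.
{X2, X4} contains no descendant of X5 and blocks every backdoor path.
Every element of {X2, X4} is needed (dropping X2 leaves P1 open; dropping X4 leaves P3 open), so no proper subset is valid.
Among all size-2 subsets of the eligible variables, only {X2, X4} blocks every backdoor path, so it is the unique smallest valid adjustment set.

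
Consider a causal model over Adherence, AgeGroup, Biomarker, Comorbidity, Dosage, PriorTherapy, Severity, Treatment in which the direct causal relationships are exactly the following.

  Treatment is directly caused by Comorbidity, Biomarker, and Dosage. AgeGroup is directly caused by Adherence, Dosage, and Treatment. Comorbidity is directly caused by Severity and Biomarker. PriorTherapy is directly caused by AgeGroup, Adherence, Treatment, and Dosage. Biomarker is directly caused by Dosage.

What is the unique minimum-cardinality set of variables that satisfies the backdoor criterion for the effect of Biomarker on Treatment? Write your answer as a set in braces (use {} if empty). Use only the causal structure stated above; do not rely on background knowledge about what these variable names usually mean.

{Dosage}

Variables eligible for adjustment (non-descendants of Biomarker, excluding Biomarker and Treatment): {Adherence, Dosage, Severity}.
Backdoor paths from Biomarker to Treatment:
  P1: Biomarker <- Dosage -> Treatment
  P2: Biomarker <- Dosage -> AgeGroup <- Adherence -> PriorTherapy <- Treatment
  P3: Biomarker <- Dosage -> AgeGroup <- Treatment
  P4: Biomarker <- Dosage -> AgeGroup -> PriorTherapy <- Treatment
  P5: Biomarker <- Dosage -> PriorTherapy <- Adherence -> AgeGroup <- Treatment
  P6: Biomarker <- Dosage -> PriorTherapy <- Treatment
  P7: Biomarker <- Dosage -> PriorTherapy <- AgeGroup <- Treatment
The empty set is not sufficient: P1 (Biomarker <- Dosage -> Treatment) has no collider blocking it and no conditioned non-collider, so it is open.
Try {Dosage}:
  P1: blocked at fork node Dosage ∈ conditioning set.
  P2: blocked at fork node Dosage ∈ conditioning set.
  P3: blocked at fork node Dosage ∈ conditioning set.
  P4: blocked at fork node Dosage ∈ conditioning set.
  P5: blocked at fork node Dosage ∈ conditioning set.
  P6: blocked at fork node Dosage ∈ conditioning set.
  P7: blocked at fork node Dosage ∈ conditioning set.
{Dosage} contains no descendant of Biomarker and blocks every backdoor path.
No other singleton works — e.g. {Severity} leaves P1 open — so {Dosage} is the unique smallest valid adjustment set.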